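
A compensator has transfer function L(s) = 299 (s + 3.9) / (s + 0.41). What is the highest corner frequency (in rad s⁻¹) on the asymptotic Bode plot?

3.9 rad s⁻¹

Break frequencies occur at each pole and zero magnitude: 0.41 rad s⁻¹, 3.9 rad s⁻¹.
The highest is 3.9 rad s⁻¹.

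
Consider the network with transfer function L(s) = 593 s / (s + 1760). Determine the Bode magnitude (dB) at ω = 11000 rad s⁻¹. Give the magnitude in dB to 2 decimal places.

55.35 dB

|j11000| = 1.1e+04
|j11000 + 1760| = √(11000² + 1760²) = 1.114e+04
|L(j11000)| = 593 × 1.1e+04 / 1.114e+04 = 585.55
20 log₁₀(585.55) = 55.351 dB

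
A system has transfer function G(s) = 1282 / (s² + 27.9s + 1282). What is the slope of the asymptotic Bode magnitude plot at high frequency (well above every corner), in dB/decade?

With 0 zeros and 2 poles, the high-frequency asymptotic slope is 20 × (0 − 2) = -40 dB/decade.

-40 dB/decade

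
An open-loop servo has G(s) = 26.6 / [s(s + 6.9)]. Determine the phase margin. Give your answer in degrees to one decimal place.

63.4°

Gain crossover: |G(jω)| = 1 at ω ≈ 3.45 rad/sec.
∠G(j3.45) = −90° − arctan(3.45/6.9) ≈ -116.55°
PM = 180° + (-116.55°) = 63.45°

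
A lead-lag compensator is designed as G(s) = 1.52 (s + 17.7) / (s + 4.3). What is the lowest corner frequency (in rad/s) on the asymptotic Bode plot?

Break frequencies occur at each pole and zero magnitude: 4.3 rad/s, 17.7 rad/s.
The lowest is 4.3 rad/s.

4.3 rad/s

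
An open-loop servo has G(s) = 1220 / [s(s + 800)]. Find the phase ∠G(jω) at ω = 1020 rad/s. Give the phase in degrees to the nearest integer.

∠(j1020 + 800) = arctan(1020/800) = 51.89°
∠(j1020) = 90.00°
∠G(j1020) = − (51.89° + 90.00°) = -141.89°

-142°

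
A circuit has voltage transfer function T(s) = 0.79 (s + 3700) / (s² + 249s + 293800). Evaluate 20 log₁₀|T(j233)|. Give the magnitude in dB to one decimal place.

-38.5 dB

|j233 + 3700| = √(233² + 3700²) = 3707
|(j233)² + 249(j233) + 293800| = |2.3951e+05 + j58017| = 2.464e+05
|T(j233)| = 0.79 × 3707 / 2.464e+05 = 0.011885
20 log₁₀(0.011885) = -38.50 dB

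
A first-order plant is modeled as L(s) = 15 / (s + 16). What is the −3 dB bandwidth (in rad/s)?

16 rad/s

For a single-pole low-pass, the −3 dB point is at the pole: ω = 16 rad/s.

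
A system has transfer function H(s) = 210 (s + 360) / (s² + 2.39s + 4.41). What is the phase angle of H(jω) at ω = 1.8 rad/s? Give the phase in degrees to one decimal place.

-74.5 deg

∠(j1.8 + 360) = arctan(1.8/360) = 0.29°
∠[(j1.8)² + 2.39(j1.8) + 4.41] = ∠[1.17 + j4.302] = 74.79°
∠H(j1.8) = 0.29° − 74.79° = -74.50°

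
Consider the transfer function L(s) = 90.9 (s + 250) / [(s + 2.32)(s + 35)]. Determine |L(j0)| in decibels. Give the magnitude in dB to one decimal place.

48.9 dB

L(0) = 90.9 × 250 / (2.32 × 35) = 279.86
20 log₁₀(279.86) = 48.94 dB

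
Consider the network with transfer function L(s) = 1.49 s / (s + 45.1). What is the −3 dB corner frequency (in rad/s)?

45.1 rad/s

For a single-pole high-pass, the −3 dB point is at the pole: ω = 45.1 rad/s.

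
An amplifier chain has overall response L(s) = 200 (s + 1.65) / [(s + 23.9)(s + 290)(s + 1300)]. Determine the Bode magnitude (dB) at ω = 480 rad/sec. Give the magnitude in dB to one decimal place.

|j480 + 1.65| = √(480² + 1.65²) = 480
|j480 + 23.9| = √(480² + 23.9²) = 480.6
|j480 + 290| = √(480² + 290²) = 560.8
|j480 + 1300| = √(480² + 1300²) = 1386
|L(j480)| = 200 × 480 / (480.6 × 560.8 × 1386) = 0.00025703
20 log₁₀(0.00025703) = -71.80 dB

-71.8 dB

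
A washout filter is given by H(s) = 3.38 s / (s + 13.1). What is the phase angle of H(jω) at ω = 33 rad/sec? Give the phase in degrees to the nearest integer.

22°

∠(j33) = 90.00°
∠(j33 + 13.1) = arctan(33/13.1) = 68.35°
∠H(j33) = 90.00° − 68.35° = 21.65°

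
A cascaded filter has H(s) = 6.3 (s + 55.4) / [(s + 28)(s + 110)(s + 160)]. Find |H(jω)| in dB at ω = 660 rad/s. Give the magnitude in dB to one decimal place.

-97.1 dB

|j660 + 55.4| = √(660² + 55.4²) = 662.3
|j660 + 28| = √(660² + 28²) = 660.6
|j660 + 110| = √(660² + 110²) = 669.1
|j660 + 160| = √(660² + 160²) = 679.1
|H(j660)| = 6.3 × 662.3 / (660.6 × 669.1 × 679.1) = 1.3901e-05
20 log₁₀(1.3901e-05) = -97.14 dB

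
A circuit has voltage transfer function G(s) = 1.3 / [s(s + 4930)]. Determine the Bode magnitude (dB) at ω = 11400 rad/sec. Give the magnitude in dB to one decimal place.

|j11400 + 4930| = √(11400² + 4930²) = 1.242e+04
|j11400| = 1.14e+04
|G(j11400)| = 1.3 / (1.242e+04 × 1.14e+04) = 9.1813e-09
20 log₁₀(9.1813e-09) = -160.74 dB

-160.7 dB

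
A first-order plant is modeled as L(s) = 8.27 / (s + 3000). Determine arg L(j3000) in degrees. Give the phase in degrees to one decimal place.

∠(j3000 + 3000) = arctan(3000/3000) = 45.00°
∠L(j3000) = −45.00° = -45.00°

-45.0°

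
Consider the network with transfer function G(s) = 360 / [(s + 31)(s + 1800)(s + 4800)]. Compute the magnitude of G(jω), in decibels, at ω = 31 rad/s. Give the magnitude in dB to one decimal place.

-120.4 dB

|j31 + 31| = √(31² + 31²) = 43.84
|j31 + 1800| = √(31² + 1800²) = 1800
|j31 + 4800| = √(31² + 4800²) = 4800
|G(j31)| = 360 / (43.84 × 1800 × 4800) = 9.5025e-07
20 log₁₀(9.5025e-07) = -120.44 dB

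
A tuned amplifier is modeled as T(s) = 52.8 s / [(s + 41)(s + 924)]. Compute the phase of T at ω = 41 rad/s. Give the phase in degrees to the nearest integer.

42°

∠(j41) = 90.00°
∠(j41 + 41) = arctan(41/41) = 45.00°
∠(j41 + 924) = arctan(41/924) = 2.54°
∠T(j41) = 90.00° − (45.00° + 2.54°) = 42.46°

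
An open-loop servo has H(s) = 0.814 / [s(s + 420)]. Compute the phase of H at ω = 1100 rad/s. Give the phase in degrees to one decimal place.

-159.1°

∠(j1100 + 420) = arctan(1100/420) = 69.10°
∠(j1100) = 90.00°
∠H(j1100) = − (69.10° + 90.00°) = -159.10°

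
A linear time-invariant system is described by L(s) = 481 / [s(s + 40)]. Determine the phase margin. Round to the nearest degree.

Gain crossover: |L(jω)| = 1 at ω ≈ 11.6 rad s⁻¹.
∠L(j11.6) = −90° − arctan(11.6/40) ≈ -106.11°
PM = 180° + (-106.11°) = 73.89°

74 deg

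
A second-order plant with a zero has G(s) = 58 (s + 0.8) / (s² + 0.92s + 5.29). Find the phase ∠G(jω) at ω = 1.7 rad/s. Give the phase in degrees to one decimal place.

31.7 deg

∠(j1.7 + 0.8) = arctan(1.7/0.8) = 64.80°
∠[(j1.7)² + 0.92(j1.7) + 5.29] = ∠[2.4 + j1.564] = 33.09°
∠G(j1.7) = 64.80° − 33.09° = 31.71°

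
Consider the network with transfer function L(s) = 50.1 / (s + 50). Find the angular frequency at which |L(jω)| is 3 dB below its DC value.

50 rad/s

For a single-pole low-pass, the −3 dB point is at the pole: ω = 50 rad/s.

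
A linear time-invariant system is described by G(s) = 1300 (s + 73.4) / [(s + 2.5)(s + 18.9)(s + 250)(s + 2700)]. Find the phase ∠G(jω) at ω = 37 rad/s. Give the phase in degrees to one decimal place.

-131.5°

∠(j37 + 73.4) = arctan(37/73.4) = 26.75°
∠(j37 + 2.5) = arctan(37/2.5) = 86.13°
∠(j37 + 18.9) = arctan(37/18.9) = 62.94°
∠(j37 + 250) = arctan(37/250) = 8.42°
∠(j37 + 2700) = arctan(37/2700) = 0.79°
∠G(j37) = 26.75° − (86.13° + 62.94° + 8.42° + 0.79°) = -131.53°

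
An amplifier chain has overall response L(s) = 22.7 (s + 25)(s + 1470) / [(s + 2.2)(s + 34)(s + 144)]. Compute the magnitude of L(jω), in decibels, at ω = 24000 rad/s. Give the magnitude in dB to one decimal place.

-60.5 dB

|j24000 + 25| = √(24000² + 25²) = 2.4e+04
|j24000 + 1470| = √(24000² + 1470²) = 2.404e+04
|j24000 + 2.2| = √(24000² + 2.2²) = 2.4e+04
|j24000 + 34| = √(24000² + 34²) = 2.4e+04
|j24000 + 144| = √(24000² + 144²) = 2.4e+04
|L(j24000)| = 22.7 × 2.4e+04 × 2.404e+04 / (2.4e+04 × 2.4e+04 × 2.4e+04) = 0.00094759
20 log₁₀(0.00094759) = -60.47 dB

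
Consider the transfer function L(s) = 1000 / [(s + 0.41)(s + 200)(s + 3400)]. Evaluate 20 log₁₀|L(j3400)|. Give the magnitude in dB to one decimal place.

-154.9 dB

|j3400 + 0.41| = √(3400² + 0.41²) = 3400
|j3400 + 200| = √(3400² + 200²) = 3406
|j3400 + 3400| = √(3400² + 3400²) = 4808
|L(j3400)| = 1000 / (3400 × 3406 × 4808) = 1.796e-08
20 log₁₀(1.796e-08) = -154.91 dB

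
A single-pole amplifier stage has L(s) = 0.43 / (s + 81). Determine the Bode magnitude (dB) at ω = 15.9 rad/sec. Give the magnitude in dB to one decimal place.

-45.7 dB

|j15.9 + 81| = √(15.9² + 81²) = 82.55
|L(j15.9)| = 0.43 / 82.55 = 0.0052092
20 log₁₀(0.0052092) = -45.66 dB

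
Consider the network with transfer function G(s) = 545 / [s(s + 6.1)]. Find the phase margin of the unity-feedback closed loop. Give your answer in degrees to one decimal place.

Gain crossover: |G(jω)| = 1 at ω ≈ 23 rad/s.
∠G(j23) = −90° − arctan(23/6.1) ≈ -165.12°
PM = 180° + (-165.12°) = 14.88°

14.9°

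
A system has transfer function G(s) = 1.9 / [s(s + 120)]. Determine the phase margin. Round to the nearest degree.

Gain crossover: |G(jω)| = 1 at ω ≈ 0.0158 rad/sec.
∠G(j0.0158) = −90° − arctan(0.0158/120) ≈ -90.01°
PM = 180° + (-90.01°) = 89.99°

90 deg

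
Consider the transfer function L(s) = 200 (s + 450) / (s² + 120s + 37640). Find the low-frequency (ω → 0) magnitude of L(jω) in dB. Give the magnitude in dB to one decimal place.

L(0) = 200 × 450 / 37640 = 2.3911
20 log₁₀(2.3911) = 7.57 dB

7.6 dB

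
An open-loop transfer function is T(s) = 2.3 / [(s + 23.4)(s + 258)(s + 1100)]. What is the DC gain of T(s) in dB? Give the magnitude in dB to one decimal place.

-129.2 dB

T(0) = 2.3 / (23.4 × 258 × 1100) = 3.4634e-07
20 log₁₀(3.4634e-07) = -129.21 dB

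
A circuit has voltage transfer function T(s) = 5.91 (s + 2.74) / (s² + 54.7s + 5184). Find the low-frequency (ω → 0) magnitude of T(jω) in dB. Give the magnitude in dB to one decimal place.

-50.1 dB

T(0) = 5.91 × 2.74 / 5184 = 0.0031237
20 log₁₀(0.0031237) = -50.11 dB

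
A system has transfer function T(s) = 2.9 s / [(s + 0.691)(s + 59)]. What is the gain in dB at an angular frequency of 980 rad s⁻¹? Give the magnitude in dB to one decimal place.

|j980| = 980
|j980 + 0.691| = √(980² + 0.691²) = 980
|j980 + 59| = √(980² + 59²) = 981.8
|T(j980)| = 2.9 × 980 / (980 × 981.8) = 0.0029538
20 log₁₀(0.0029538) = -50.59 dB

-50.6 dB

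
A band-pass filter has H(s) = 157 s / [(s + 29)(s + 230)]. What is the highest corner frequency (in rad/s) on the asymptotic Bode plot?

Break frequencies occur at each pole and zero magnitude: 29 rad/s, 230 rad/s.
The highest is 230 rad/s.

230 rad/s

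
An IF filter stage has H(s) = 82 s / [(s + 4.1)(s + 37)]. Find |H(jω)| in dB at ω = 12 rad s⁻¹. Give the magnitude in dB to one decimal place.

6.0 dB

|j12| = 12
|j12 + 4.1| = √(12² + 4.1²) = 12.68
|j12 + 37| = √(12² + 37²) = 38.9
|H(j12)| = 82 × 12 / (12.68 × 38.9) = 1.9949
20 log₁₀(1.9949) = 6.00 dB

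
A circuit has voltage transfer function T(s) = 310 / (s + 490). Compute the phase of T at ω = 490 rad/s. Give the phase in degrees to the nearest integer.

∠(j490 + 490) = arctan(490/490) = 45.00°
∠T(j490) = −45.00° = -45.00°

-45°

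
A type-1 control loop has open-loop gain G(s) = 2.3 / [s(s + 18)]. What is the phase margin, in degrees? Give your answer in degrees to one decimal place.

Gain crossover: |G(jω)| = 1 at ω ≈ 0.128 rad/sec.
∠G(j0.128) = −90° − arctan(0.128/18) ≈ -90.41°
PM = 180° + (-90.41°) = 89.59°

89.6 deg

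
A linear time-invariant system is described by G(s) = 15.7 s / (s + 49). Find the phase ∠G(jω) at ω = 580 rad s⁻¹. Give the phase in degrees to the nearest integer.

∠(j580) = 90.00°
∠(j580 + 49) = arctan(580/49) = 85.17°
∠G(j580) = 90.00° − 85.17° = 4.83°

5°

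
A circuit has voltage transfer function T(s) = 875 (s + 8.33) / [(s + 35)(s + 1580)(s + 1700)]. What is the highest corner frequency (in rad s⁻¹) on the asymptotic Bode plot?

1700 rad s⁻¹

Break frequencies occur at each pole and zero magnitude: 8.33 rad s⁻¹, 35 rad s⁻¹, 1580 rad s⁻¹, 1700 rad s⁻¹.
The highest is 1700 rad s⁻¹.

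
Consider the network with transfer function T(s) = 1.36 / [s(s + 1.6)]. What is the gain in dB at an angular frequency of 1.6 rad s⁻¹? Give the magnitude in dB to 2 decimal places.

|j1.6 + 1.6| = √(1.6² + 1.6²) = 2.263
|j1.6| = 1.6
|T(j1.6)| = 1.36 / (2.263 × 1.6) = 0.37565
20 log₁₀(0.37565) = -8.504 dB

-8.50 dB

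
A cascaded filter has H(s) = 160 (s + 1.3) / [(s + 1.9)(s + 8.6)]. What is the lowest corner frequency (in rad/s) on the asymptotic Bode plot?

1.3 rad/s

Break frequencies occur at each pole and zero magnitude: 1.3 rad/s, 1.9 rad/s, 8.6 rad/s.
The lowest is 1.3 rad/s.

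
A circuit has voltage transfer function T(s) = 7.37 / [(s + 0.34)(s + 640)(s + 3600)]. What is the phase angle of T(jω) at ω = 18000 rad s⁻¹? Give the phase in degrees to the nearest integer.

-257 deg

∠(j18000 + 0.34) = arctan(18000/0.34) = 90.00°
∠(j18000 + 640) = arctan(18000/640) = 87.96°
∠(j18000 + 3600) = arctan(18000/3600) = 78.69°
∠T(j18000) = − (90.00° + 87.96° + 78.69°) = -256.65°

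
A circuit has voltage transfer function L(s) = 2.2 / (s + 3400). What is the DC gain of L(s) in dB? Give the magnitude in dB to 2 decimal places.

L(0) = 2.2 / 3400 = 0.00064706
20 log₁₀(0.00064706) = -63.781 dB

-63.78 dB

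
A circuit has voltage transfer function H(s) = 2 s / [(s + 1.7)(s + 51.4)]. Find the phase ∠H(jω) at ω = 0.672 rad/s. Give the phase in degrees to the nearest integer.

68°

∠(j0.672) = 90.00°
∠(j0.672 + 1.7) = arctan(0.672/1.7) = 21.57°
∠(j0.672 + 51.4) = arctan(0.672/51.4) = 0.75°
∠H(j0.672) = 90.00° − (21.57° + 0.75°) = 67.68°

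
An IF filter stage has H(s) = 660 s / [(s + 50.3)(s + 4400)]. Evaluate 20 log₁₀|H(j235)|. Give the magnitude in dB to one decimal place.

|j235| = 235
|j235 + 50.3| = √(235² + 50.3²) = 240.3
|j235 + 4400| = √(235² + 4400²) = 4406
|H(j235)| = 660 × 235 / (240.3 × 4406) = 0.14647
20 log₁₀(0.14647) = -16.69 dB

-16.7 dB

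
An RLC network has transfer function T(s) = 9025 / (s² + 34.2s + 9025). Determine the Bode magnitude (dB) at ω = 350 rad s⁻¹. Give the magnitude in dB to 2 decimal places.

|(j350)² + 34.2(j350) + 9025| = |-1.1348e+05 + j11970| = 1.141e+05
|T(j350)| = 9025 / 1.141e+05 = 0.079094
20 log₁₀(0.079094) = -22.037 dB

-22.04 dB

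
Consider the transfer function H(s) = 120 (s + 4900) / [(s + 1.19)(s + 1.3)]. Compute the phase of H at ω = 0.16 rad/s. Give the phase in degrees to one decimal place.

-14.7°

∠(j0.16 + 4900) = arctan(0.16/4900) = 0.00°
∠(j0.16 + 1.19) = arctan(0.16/1.19) = 7.66°
∠(j0.16 + 1.3) = arctan(0.16/1.3) = 7.02°
∠H(j0.16) = 0.00° − (7.66° + 7.02°) = -14.67°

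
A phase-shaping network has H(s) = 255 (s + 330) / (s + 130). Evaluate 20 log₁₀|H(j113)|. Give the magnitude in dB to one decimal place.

54.3 dB

|j113 + 330| = √(113² + 330²) = 348.8
|j113 + 130| = √(113² + 130²) = 172.2
|H(j113)| = 255 × 348.8 / 172.2 = 516.39
20 log₁₀(516.39) = 54.26 dB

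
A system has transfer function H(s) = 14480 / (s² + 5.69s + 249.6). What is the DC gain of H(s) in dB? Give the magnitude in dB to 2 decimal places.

35.27 dB

H(0) = 14480 / 249.6 = 58.013
20 log₁₀(58.013) = 35.270 dB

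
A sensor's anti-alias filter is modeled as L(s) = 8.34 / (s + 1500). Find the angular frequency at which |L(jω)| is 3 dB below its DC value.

1500 rad/s

For a single-pole low-pass, the −3 dB point is at the pole: ω = 1500 rad/s.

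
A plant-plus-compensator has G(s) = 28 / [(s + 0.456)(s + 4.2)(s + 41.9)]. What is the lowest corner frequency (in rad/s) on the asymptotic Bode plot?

0.456 rad/s

Break frequencies occur at each pole and zero magnitude: 0.456 rad/s, 4.2 rad/s, 41.9 rad/s.
The lowest is 0.456 rad/s.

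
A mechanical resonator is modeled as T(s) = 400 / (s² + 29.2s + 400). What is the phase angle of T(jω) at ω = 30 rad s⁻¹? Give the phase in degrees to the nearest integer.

∠[(j30)² + 29.2(j30) + 400] = ∠[-500 + j876] = 119.72°
∠T(j30) = −119.72° = -119.72°

-120°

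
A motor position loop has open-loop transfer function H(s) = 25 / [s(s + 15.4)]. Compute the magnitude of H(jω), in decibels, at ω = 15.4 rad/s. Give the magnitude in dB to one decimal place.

-22.6 dB

|j15.4 + 15.4| = √(15.4² + 15.4²) = 21.78
|j15.4| = 15.4
|H(j15.4)| = 25 / (21.78 × 15.4) = 0.074539
20 log₁₀(0.074539) = -22.55 dB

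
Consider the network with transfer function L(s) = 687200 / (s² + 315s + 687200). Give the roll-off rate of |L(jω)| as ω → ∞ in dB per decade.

-40 dB/decade

With 0 zeros and 2 poles, the high-frequency asymptotic slope is 20 × (0 − 2) = -40 dB/decade.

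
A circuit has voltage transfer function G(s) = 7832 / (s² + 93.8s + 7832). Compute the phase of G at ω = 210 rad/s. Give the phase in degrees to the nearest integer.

∠[(j210)² + 93.8(j210) + 7832] = ∠[-36268 + j19698] = 151.49°
∠G(j210) = −151.49° = -151.49°

-151°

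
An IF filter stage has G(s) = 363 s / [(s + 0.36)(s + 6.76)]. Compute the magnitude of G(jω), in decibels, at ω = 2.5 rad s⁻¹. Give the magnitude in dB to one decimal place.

|j2.5| = 2.5
|j2.5 + 0.36| = √(2.5² + 0.36²) = 2.526
|j2.5 + 6.76| = √(2.5² + 6.76²) = 7.207
|G(j2.5)| = 363 × 2.5 / (2.526 × 7.207) = 49.85
20 log₁₀(49.85) = 33.95 dB

34.0 dB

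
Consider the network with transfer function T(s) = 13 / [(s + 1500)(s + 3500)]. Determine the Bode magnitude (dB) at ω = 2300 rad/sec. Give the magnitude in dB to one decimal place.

|j2300 + 1500| = √(2300² + 1500²) = 2746
|j2300 + 3500| = √(2300² + 3500²) = 4188
|T(j2300)| = 13 / (2746 × 4188) = 1.1304e-06
20 log₁₀(1.1304e-06) = -118.94 dB

-118.9 dB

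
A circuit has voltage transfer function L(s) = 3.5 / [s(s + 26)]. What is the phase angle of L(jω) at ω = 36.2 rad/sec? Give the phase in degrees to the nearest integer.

-144°

∠(j36.2 + 26) = arctan(36.2/26) = 54.31°
∠(j36.2) = 90.00°
∠L(j36.2) = − (54.31° + 90.00°) = -144.31°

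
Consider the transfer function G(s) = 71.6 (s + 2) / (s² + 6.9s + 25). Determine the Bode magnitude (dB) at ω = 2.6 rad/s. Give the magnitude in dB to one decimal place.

|j2.6 + 2| = √(2.6² + 2²) = 3.28
|(j2.6)² + 6.9(j2.6) + 25| = |18.24 + j17.94| = 25.58
|G(j2.6)| = 71.6 × 3.28 / 25.58 = 9.1802
20 log₁₀(9.1802) = 19.26 dB

19.3 dB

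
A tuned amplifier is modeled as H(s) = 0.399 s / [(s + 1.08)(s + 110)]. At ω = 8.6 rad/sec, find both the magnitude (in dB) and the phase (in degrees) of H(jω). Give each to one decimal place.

|H| = -48.9 dB, ∠H = 2.7 deg

|j8.6| = 8.6
|j8.6 + 1.08| = √(8.6² + 1.08²) = 8.668
|j8.6 + 110| = √(8.6² + 110²) = 110.3
|H(j8.6)| = 0.399 × 8.6 / (8.668 × 110.3) = 0.0035881
20 log₁₀(0.0035881) = -48.90 dB
∠(j8.6) = 90.00°
∠(j8.6 + 1.08) = arctan(8.6/1.08) = 82.84°
∠(j8.6 + 110) = arctan(8.6/110) = 4.47°
∠H(j8.6) = 90.00° − (82.84° + 4.47°) = 2.69°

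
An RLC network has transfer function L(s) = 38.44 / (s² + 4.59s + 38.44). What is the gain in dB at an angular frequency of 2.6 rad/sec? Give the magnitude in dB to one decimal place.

1.1 dB

|(j2.6)² + 4.59(j2.6) + 38.44| = |31.68 + j11.934| = 33.85
|L(j2.6)| = 38.44 / 33.85 = 1.1355
20 log₁₀(1.1355) = 1.10 dB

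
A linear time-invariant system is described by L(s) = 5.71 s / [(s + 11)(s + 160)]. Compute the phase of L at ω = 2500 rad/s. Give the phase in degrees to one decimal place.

-86.1°

∠(j2500) = 90.00°
∠(j2500 + 11) = arctan(2500/11) = 89.75°
∠(j2500 + 160) = arctan(2500/160) = 86.34°
∠L(j2500) = 90.00° − (89.75° + 86.34°) = -86.09°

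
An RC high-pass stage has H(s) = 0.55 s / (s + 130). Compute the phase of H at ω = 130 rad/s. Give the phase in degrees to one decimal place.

45.0°

∠(j130) = 90.00°
∠(j130 + 130) = arctan(130/130) = 45.00°
∠H(j130) = 90.00° − 45.00° = 45.00°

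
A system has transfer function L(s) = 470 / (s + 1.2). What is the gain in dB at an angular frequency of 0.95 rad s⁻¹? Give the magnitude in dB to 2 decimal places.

|j0.95 + 1.2| = √(0.95² + 1.2²) = 1.531
|L(j0.95)| = 470 / 1.531 = 307.08
20 log₁₀(307.08) = 49.745 dB

49.75 dB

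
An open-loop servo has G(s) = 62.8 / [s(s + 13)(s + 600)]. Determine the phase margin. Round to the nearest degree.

Gain crossover: |G(jω)| = 1 at ω ≈ 0.00805 rad s⁻¹.
∠G(j0.00805) = −90° − arctan(0.00805/13) − arctan(0.00805/600) ≈ -90.04°
PM = 180° + (-90.04°) = 89.96°

90°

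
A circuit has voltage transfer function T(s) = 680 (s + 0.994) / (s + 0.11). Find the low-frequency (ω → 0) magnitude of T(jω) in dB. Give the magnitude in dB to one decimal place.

T(0) = 680 × 0.994 / 0.11 = 6144.7
20 log₁₀(6144.7) = 75.77 dB

75.8 dB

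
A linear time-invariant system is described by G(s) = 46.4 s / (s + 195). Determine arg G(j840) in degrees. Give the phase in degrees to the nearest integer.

13°

∠(j840) = 90.00°
∠(j840 + 195) = arctan(840/195) = 76.93°
∠G(j840) = 90.00° − 76.93° = 13.07°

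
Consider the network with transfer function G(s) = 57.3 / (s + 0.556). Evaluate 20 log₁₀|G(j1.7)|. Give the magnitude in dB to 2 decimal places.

30.11 dB

|j1.7 + 0.556| = √(1.7² + 0.556²) = 1.789
|G(j1.7)| = 57.3 / 1.789 = 32.036
20 log₁₀(32.036) = 30.113 dB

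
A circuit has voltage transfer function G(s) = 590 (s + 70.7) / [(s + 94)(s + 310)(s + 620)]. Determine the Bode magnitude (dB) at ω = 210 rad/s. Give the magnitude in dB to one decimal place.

-52.7 dB

|j210 + 70.7| = √(210² + 70.7²) = 221.6
|j210 + 94| = √(210² + 94²) = 230.1
|j210 + 310| = √(210² + 310²) = 374.4
|j210 + 620| = √(210² + 620²) = 654.6
|G(j210)| = 590 × 221.6 / (230.1 × 374.4 × 654.6) = 0.0023183
20 log₁₀(0.0023183) = -52.70 dB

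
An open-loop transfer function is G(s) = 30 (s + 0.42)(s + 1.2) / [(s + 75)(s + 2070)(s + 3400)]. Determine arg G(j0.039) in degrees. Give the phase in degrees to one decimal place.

7.1 deg

∠(j0.039 + 0.42) = arctan(0.039/0.42) = 5.31°
∠(j0.039 + 1.2) = arctan(0.039/1.2) = 1.86°
∠(j0.039 + 75) = arctan(0.039/75) = 0.03°
∠(j0.039 + 2070) = arctan(0.039/2070) = 0.00°
∠(j0.039 + 3400) = arctan(0.039/3400) = 0.00°
∠G(j0.039) = 5.31° + 1.86° − (0.03° + 0.00° + 0.00°) = 7.14°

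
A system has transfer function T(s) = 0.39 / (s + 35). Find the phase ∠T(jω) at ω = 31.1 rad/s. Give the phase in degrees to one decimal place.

∠(j31.1 + 35) = arctan(31.1/35) = 41.62°
∠T(j31.1) = −41.62° = -41.62°

-41.6°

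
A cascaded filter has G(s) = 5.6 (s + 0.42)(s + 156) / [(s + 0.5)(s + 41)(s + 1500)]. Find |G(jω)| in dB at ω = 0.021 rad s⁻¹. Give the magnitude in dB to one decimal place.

|j0.021 + 0.42| = √(0.021² + 0.42²) = 0.4205
|j0.021 + 156| = √(0.021² + 156²) = 156
|j0.021 + 0.5| = √(0.021² + 0.5²) = 0.5004
|j0.021 + 41| = √(0.021² + 41²) = 41
|j0.021 + 1500| = √(0.021² + 1500²) = 1500
|G(j0.021)| = 5.6 × 0.4205 × 156 / (0.5004 × 41 × 1500) = 0.011936
20 log₁₀(0.011936) = -38.46 dB

-38.5 dB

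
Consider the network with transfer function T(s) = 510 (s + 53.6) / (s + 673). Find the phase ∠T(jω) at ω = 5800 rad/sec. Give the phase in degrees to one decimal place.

∠(j5800 + 53.6) = arctan(5800/53.6) = 89.47°
∠(j5800 + 673) = arctan(5800/673) = 83.38°
∠T(j5800) = 89.47° − 83.38° = 6.09°

6.1 deg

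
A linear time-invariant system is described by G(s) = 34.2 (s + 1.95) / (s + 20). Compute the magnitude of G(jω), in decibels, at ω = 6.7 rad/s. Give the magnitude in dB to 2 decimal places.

21.07 dB

|j6.7 + 1.95| = √(6.7² + 1.95²) = 6.978
|j6.7 + 20| = √(6.7² + 20²) = 21.09
|G(j6.7)| = 34.2 × 6.978 / 21.09 = 11.314
20 log₁₀(11.314) = 21.073 dB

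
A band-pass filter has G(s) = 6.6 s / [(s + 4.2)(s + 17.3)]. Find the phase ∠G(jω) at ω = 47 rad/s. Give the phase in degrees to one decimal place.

-64.7°

∠(j47) = 90.00°
∠(j47 + 4.2) = arctan(47/4.2) = 84.89°
∠(j47 + 17.3) = arctan(47/17.3) = 69.79°
∠G(j47) = 90.00° − (84.89° + 69.79°) = -64.69°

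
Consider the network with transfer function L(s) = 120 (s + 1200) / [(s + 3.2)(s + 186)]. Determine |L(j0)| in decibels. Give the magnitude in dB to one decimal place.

47.7 dB

L(0) = 120 × 1200 / (3.2 × 186) = 241.94
20 log₁₀(241.94) = 47.67 dB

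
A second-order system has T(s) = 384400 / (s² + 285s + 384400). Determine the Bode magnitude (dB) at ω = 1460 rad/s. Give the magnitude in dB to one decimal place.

-13.4 dB

|(j1460)² + 285(j1460) + 384400| = |-1.7472e+06 + j4.161e+05| = 1.796e+06
|T(j1460)| = 384400 / 1.796e+06 = 0.21402
20 log₁₀(0.21402) = -13.39 dB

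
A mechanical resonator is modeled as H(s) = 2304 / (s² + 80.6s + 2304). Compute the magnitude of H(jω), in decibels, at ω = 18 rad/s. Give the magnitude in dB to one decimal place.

-0.6 dB

|(j18)² + 80.6(j18) + 2304| = |1980 + j1450.8| = 2455
|H(j18)| = 2304 / 2455 = 0.93863
20 log₁₀(0.93863) = -0.55 dB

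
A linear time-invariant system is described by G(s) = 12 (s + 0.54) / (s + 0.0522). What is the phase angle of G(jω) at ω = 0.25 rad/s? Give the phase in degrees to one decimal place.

-53.4°

∠(j0.25 + 0.54) = arctan(0.25/0.54) = 24.84°
∠(j0.25 + 0.0522) = arctan(0.25/0.0522) = 78.21°
∠G(j0.25) = 24.84° − 78.21° = -53.36°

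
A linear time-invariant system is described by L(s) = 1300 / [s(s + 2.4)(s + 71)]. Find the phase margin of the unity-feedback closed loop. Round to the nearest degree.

Gain crossover: |L(jω)| = 1 at ω ≈ 3.95 rad s⁻¹.
∠L(j3.95) = −90° − arctan(3.95/2.4) − arctan(3.95/71) ≈ -151.92°
PM = 180° + (-151.92°) = 28.08°

28 deg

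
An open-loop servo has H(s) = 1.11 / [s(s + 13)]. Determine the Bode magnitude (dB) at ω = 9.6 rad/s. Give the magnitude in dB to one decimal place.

-42.9 dB

|j9.6 + 13| = √(9.6² + 13²) = 16.16
|j9.6| = 9.6
|H(j9.6)| = 1.11 / (16.16 × 9.6) = 0.0071548
20 log₁₀(0.0071548) = -42.91 dB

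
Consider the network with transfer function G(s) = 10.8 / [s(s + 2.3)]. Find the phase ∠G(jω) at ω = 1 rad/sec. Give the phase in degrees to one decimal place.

∠(j1 + 2.3) = arctan(1/2.3) = 23.50°
∠(j1) = 90.00°
∠G(j1) = − (23.50° + 90.00°) = -113.50°

-113.5°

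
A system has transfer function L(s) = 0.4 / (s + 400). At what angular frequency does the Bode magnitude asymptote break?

400 rad s⁻¹

The single real pole at s = −400 gives a corner at ω = 400 rad s⁻¹.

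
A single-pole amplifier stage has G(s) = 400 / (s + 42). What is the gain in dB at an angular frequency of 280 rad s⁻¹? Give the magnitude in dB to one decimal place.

3.0 dB

|j280 + 42| = √(280² + 42²) = 283.1
|G(j280)| = 400 / 283.1 = 1.4128
20 log₁₀(1.4128) = 3.00 dB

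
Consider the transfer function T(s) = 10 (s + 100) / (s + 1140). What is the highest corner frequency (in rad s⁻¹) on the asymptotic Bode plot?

1140 rad s⁻¹

Break frequencies occur at each pole and zero magnitude: 100 rad s⁻¹, 1140 rad s⁻¹.
The highest is 1140 rad s⁻¹.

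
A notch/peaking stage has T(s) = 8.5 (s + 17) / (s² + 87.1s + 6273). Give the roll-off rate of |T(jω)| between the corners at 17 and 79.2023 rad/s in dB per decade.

20 dB/decade

In this band the factors already past their corner are: zero at 17; net slope = 20 dB/decade.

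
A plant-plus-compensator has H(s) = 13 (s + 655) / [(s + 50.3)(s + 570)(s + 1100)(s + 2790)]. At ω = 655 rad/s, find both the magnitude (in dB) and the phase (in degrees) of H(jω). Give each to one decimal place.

|H| = -164.8 dB, ∠H = -133.6°

|j655 + 655| = √(655² + 655²) = 926.3
|j655 + 50.3| = √(655² + 50.3²) = 656.9
|j655 + 570| = √(655² + 570²) = 868.3
|j655 + 1100| = √(655² + 1100²) = 1280
|j655 + 2790| = √(655² + 2790²) = 2866
|H(j655)| = 13 × 926.3 / (656.9 × 868.3 × 1280 × 2866) = 5.754e-09
20 log₁₀(5.754e-09) = -164.80 dB
∠(j655 + 655) = arctan(655/655) = 45.00°
∠(j655 + 50.3) = arctan(655/50.3) = 85.61°
∠(j655 + 570) = arctan(655/570) = 48.97°
∠(j655 + 1100) = arctan(655/1100) = 30.77°
∠(j655 + 2790) = arctan(655/2790) = 13.21°
∠H(j655) = 45.00° − (85.61° + 48.97° + 30.77° + 13.21°) = -133.56°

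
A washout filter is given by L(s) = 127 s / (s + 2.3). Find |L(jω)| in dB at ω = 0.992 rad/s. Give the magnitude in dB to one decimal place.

|j0.992| = 0.992
|j0.992 + 2.3| = √(0.992² + 2.3²) = 2.505
|L(j0.992)| = 127 × 0.992 / 2.505 = 50.297
20 log₁₀(50.297) = 34.03 dB

34.0 dB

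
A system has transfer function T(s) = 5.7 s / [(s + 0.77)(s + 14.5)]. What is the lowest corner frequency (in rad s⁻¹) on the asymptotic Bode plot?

Break frequencies occur at each pole and zero magnitude: 0.77 rad s⁻¹, 14.5 rad s⁻¹.
The lowest is 0.77 rad s⁻¹.

0.77 rad s⁻¹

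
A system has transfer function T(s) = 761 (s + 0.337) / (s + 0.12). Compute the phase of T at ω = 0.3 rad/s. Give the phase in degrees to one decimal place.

-26.5°

∠(j0.3 + 0.337) = arctan(0.3/0.337) = 41.68°
∠(j0.3 + 0.12) = arctan(0.3/0.12) = 68.20°
∠T(j0.3) = 41.68° − 68.20° = -26.52°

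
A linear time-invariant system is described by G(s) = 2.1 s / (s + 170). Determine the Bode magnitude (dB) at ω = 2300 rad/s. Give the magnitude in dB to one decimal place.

|j2300| = 2300
|j2300 + 170| = √(2300² + 170²) = 2306
|G(j2300)| = 2.1 × 2300 / 2306 = 2.0943
20 log₁₀(2.0943) = 6.42 dB

6.4 dB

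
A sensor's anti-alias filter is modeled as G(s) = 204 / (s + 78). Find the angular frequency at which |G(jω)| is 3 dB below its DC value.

78 rad/sec

For a single-pole low-pass, the −3 dB point is at the pole: ω = 78 rad/sec.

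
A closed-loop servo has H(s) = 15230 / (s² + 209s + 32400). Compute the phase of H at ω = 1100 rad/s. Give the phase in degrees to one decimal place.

∠[(j1100)² + 209(j1100) + 32400] = ∠[-1.1776e+06 + j2.299e+05] = 168.95°
∠H(j1100) = −168.95° = -168.95°

-169.0°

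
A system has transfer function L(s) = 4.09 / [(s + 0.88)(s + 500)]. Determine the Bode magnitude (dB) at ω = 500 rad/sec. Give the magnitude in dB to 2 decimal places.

|j500 + 0.88| = √(500² + 0.88²) = 500
|j500 + 500| = √(500² + 500²) = 707.1
|L(j500)| = 4.09 / (500 × 707.1) = 1.1568e-05
20 log₁₀(1.1568e-05) = -98.735 dB

-98.73 dB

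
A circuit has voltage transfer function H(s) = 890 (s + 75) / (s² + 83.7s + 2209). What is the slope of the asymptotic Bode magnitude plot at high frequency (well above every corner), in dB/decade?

-20 dB/decade

With 1 zero and 2 poles, the high-frequency asymptotic slope is 20 × (1 − 2) = -20 dB/decade.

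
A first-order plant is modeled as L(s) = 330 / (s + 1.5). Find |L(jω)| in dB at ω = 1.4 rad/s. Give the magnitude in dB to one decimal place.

|j1.4 + 1.5| = √(1.4² + 1.5²) = 2.052
|L(j1.4)| = 330 / 2.052 = 160.83
20 log₁₀(160.83) = 44.13 dB

44.1 dB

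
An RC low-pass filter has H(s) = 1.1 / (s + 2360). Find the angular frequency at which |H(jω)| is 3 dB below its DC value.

For a single-pole low-pass, the −3 dB point is at the pole: ω = 2360 rad s⁻¹.

2360 rad s⁻¹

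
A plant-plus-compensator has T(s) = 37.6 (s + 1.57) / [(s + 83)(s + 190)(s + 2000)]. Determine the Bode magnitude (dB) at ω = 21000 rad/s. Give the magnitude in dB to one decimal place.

|j21000 + 1.57| = √(21000² + 1.57²) = 2.1e+04
|j21000 + 83| = √(21000² + 83²) = 2.1e+04
|j21000 + 190| = √(21000² + 190²) = 2.1e+04
|j21000 + 2000| = √(21000² + 2000²) = 2.11e+04
|T(j21000)| = 37.6 × 2.1e+04 / (2.1e+04 × 2.1e+04 × 2.11e+04) = 8.4873e-08
20 log₁₀(8.4873e-08) = -141.42 dB

-141.4 dB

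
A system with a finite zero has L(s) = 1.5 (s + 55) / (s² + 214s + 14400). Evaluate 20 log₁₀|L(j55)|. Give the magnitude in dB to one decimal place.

-42.9 dB

|j55 + 55| = √(55² + 55²) = 77.78
|(j55)² + 214(j55) + 14400| = |11375 + j11770| = 1.637e+04
|L(j55)| = 1.5 × 77.78 / 1.637e+04 = 0.0071279
20 log₁₀(0.0071279) = -42.94 dB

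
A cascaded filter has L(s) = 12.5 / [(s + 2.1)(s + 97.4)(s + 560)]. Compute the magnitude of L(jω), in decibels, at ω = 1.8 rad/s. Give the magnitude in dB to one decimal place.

-81.6 dB

|j1.8 + 2.1| = √(1.8² + 2.1²) = 2.766
|j1.8 + 97.4| = √(1.8² + 97.4²) = 97.42
|j1.8 + 560| = √(1.8² + 560²) = 560
|L(j1.8)| = 12.5 / (2.766 × 97.42 × 560) = 8.2843e-05
20 log₁₀(8.2843e-05) = -81.63 dB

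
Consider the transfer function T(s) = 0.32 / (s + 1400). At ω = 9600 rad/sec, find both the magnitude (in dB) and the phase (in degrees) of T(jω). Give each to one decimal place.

|j9600 + 1400| = √(9600² + 1400²) = 9702
|T(j9600)| = 0.32 / 9702 = 3.2984e-05
20 log₁₀(3.2984e-05) = -89.63 dB
∠(j9600 + 1400) = arctan(9600/1400) = 81.70°
∠T(j9600) = −81.70° = -81.70°

|T| = -89.6 dB, ∠T = -81.7 deg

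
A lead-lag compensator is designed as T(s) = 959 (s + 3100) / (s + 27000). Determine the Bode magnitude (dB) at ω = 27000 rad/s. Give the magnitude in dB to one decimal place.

56.7 dB

|j27000 + 3100| = √(27000² + 3100²) = 2.718e+04
|j27000 + 27000| = √(27000² + 27000²) = 3.818e+04
|T(j27000)| = 959 × 2.718e+04 / 3.818e+04 = 682.57
20 log₁₀(682.57) = 56.68 dB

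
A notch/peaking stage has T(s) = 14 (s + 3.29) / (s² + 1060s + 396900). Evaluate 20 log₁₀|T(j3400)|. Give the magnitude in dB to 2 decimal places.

-47.83 dB

|j3400 + 3.29| = √(3400² + 3.29²) = 3400
|(j3400)² + 1060(j3400) + 396900| = |-1.1163e+07 + j3.604e+06| = 1.173e+07
|T(j3400)| = 14 × 3400 / 1.173e+07 = 0.0040578
20 log₁₀(0.0040578) = -47.834 dB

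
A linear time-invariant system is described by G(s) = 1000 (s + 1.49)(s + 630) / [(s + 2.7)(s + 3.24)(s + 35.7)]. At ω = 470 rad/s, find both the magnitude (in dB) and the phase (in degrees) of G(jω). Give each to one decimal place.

|G| = 11.0 dB, ∠G = -138.4°

|j470 + 1.49| = √(470² + 1.49²) = 470
|j470 + 630| = √(470² + 630²) = 786
|j470 + 2.7| = √(470² + 2.7²) = 470
|j470 + 3.24| = √(470² + 3.24²) = 470
|j470 + 35.7| = √(470² + 35.7²) = 471.4
|G(j470)| = 1000 × 470 × 786 / (470 × 470 × 471.4) = 3.5478
20 log₁₀(3.5478) = 11.00 dB
∠(j470 + 1.49) = arctan(470/1.49) = 89.82°
∠(j470 + 630) = arctan(470/630) = 36.72°
∠(j470 + 2.7) = arctan(470/2.7) = 89.67°
∠(j470 + 3.24) = arctan(470/3.24) = 89.61°
∠(j470 + 35.7) = arctan(470/35.7) = 85.66°
∠G(j470) = 89.82° + 36.72° − (89.67° + 89.61° + 85.66°) = -138.39°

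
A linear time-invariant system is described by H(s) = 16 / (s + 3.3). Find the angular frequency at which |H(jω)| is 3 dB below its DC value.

3.3 rad s⁻¹

For a single-pole low-pass, the −3 dB point is at the pole: ω = 3.3 rad s⁻¹.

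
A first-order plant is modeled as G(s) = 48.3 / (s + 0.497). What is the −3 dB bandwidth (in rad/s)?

For a single-pole low-pass, the −3 dB point is at the pole: ω = 0.497 rad/s.

0.497 rad/s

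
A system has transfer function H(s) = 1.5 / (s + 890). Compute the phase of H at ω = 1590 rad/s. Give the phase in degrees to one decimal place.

∠(j1590 + 890) = arctan(1590/890) = 60.76°
∠H(j1590) = −60.76° = -60.76°

-60.8°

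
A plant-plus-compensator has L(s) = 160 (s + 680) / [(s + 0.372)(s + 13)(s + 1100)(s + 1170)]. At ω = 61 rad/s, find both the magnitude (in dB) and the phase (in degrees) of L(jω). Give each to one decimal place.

|L| = -93.1 dB, ∠L = -168.7°

|j61 + 680| = √(61² + 680²) = 682.7
|j61 + 0.372| = √(61² + 0.372²) = 61
|j61 + 13| = √(61² + 13²) = 62.37
|j61 + 1100| = √(61² + 1100²) = 1102
|j61 + 1170| = √(61² + 1170²) = 1172
|L(j61)| = 160 × 682.7 / (61 × 62.37 × 1102 × 1172) = 2.2244e-05
20 log₁₀(2.2244e-05) = -93.06 dB
∠(j61 + 680) = arctan(61/680) = 5.13°
∠(j61 + 0.372) = arctan(61/0.372) = 89.65°
∠(j61 + 13) = arctan(61/13) = 77.97°
∠(j61 + 1100) = arctan(61/1100) = 3.17°
∠(j61 + 1170) = arctan(61/1170) = 2.98°
∠L(j61) = 5.13° − (89.65° + 77.97° + 3.17° + 2.98°) = -168.65°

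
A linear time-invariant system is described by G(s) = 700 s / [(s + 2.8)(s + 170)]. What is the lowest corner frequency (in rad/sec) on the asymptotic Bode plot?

Break frequencies occur at each pole and zero magnitude: 2.8 rad/sec, 170 rad/sec.
The lowest is 2.8 rad/sec.

2.8 rad/sec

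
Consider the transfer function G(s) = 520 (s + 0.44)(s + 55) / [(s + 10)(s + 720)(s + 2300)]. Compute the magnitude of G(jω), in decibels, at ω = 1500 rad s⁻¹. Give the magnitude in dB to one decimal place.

-15.3 dB

|j1500 + 0.44| = √(1500² + 0.44²) = 1500
|j1500 + 55| = √(1500² + 55²) = 1501
|j1500 + 10| = √(1500² + 10²) = 1500
|j1500 + 720| = √(1500² + 720²) = 1664
|j1500 + 2300| = √(1500² + 2300²) = 2746
|G(j1500)| = 520 × 1500 × 1501 / (1500 × 1664 × 2746) = 0.17083
20 log₁₀(0.17083) = -15.35 dB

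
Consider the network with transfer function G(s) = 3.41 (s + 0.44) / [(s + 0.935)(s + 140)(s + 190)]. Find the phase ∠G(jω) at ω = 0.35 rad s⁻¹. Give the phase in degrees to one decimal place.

17.7 deg

∠(j0.35 + 0.44) = arctan(0.35/0.44) = 38.50°
∠(j0.35 + 0.935) = arctan(0.35/0.935) = 20.52°
∠(j0.35 + 140) = arctan(0.35/140) = 0.14°
∠(j0.35 + 190) = arctan(0.35/190) = 0.11°
∠G(j0.35) = 38.50° − (20.52° + 0.14° + 0.11°) = 17.73°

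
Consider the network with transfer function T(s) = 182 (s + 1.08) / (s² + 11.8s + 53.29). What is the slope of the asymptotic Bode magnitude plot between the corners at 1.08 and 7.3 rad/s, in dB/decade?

20 dB/decade

In this band the factors already past their corner are: zero at 1.08; net slope = 20 dB/decade.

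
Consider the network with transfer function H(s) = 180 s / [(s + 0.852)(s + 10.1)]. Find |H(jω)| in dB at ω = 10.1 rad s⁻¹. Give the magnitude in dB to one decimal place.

|j10.1| = 10.1
|j10.1 + 0.852| = √(10.1² + 0.852²) = 10.14
|j10.1 + 10.1| = √(10.1² + 10.1²) = 14.28
|H(j10.1)| = 180 × 10.1 / (10.14 × 14.28) = 12.557
20 log₁₀(12.557) = 21.98 dB

22.0 dB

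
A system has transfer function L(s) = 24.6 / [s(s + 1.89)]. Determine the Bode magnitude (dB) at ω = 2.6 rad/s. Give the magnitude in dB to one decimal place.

9.4 dB

|j2.6 + 1.89| = √(2.6² + 1.89²) = 3.214
|j2.6| = 2.6
|L(j2.6)| = 24.6 / (3.214 × 2.6) = 2.9435
20 log₁₀(2.9435) = 9.38 dB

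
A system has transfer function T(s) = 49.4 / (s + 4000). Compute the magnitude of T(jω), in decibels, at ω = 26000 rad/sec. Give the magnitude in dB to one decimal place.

-54.5 dB

|j26000 + 4000| = √(26000² + 4000²) = 2.631e+04
|T(j26000)| = 49.4 / 2.631e+04 = 0.0018779
20 log₁₀(0.0018779) = -54.53 dB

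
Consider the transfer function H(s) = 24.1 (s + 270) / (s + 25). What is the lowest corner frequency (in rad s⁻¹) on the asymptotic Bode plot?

25 rad s⁻¹

Break frequencies occur at each pole and zero magnitude: 25 rad s⁻¹, 270 rad s⁻¹.
The lowest is 25 rad s⁻¹.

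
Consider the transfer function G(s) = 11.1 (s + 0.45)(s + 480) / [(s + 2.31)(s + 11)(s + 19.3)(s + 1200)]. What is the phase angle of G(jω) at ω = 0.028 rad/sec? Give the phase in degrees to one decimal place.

2.6°

∠(j0.028 + 0.45) = arctan(0.028/0.45) = 3.56°
∠(j0.028 + 480) = arctan(0.028/480) = 0.00°
∠(j0.028 + 2.31) = arctan(0.028/2.31) = 0.69°
∠(j0.028 + 11) = arctan(0.028/11) = 0.15°
∠(j0.028 + 19.3) = arctan(0.028/19.3) = 0.08°
∠(j0.028 + 1200) = arctan(0.028/1200) = 0.00°
∠G(j0.028) = 3.56° + 0.00° − (0.69° + 0.15° + 0.08° + 0.00°) = 2.64°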